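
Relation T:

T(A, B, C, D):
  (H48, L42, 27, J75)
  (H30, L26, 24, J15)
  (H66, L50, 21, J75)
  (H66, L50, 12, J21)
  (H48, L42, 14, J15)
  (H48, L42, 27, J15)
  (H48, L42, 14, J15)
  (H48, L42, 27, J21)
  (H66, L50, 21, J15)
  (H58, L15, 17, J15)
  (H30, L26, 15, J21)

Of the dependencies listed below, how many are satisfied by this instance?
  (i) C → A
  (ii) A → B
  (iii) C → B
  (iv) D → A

3

(i) C → A: every LHS value maps to a single RHS value — holds.
(ii) A → B: every LHS value maps to a single RHS value — holds.
(iii) C → B: every LHS value maps to a single RHS value — holds.
(iv) D → A: D=J75: 2 rows → A takes values {H48, H66} — violation; D=J15: 6 rows → A takes values {H30, H48, H66, H58} — violation; D=J21: 3 rows → A takes values {H66, H48, H30} — violation — fails.
3 of the 4 dependencies hold.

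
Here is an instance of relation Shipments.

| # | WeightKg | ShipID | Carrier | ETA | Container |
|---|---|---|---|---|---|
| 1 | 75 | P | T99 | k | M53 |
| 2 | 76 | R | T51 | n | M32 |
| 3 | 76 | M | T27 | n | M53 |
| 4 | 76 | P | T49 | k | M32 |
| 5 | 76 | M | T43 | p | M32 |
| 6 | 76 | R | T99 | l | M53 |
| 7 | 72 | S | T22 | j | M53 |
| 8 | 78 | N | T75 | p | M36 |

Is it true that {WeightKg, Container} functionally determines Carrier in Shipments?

No

(WeightKg=75, Container=M53): row 1 → Carrier = T99 ✓
(WeightKg=76, Container=M32): rows 2, 4, 5 → Carrier takes values {T51, T49, T43} — violation
(WeightKg=76, Container=M53): rows 3, 6 → Carrier takes values {T27, T99} — violation
(WeightKg=72, Container=M53): row 7 → Carrier = T22 ✓
(WeightKg=78, Container=M36): row 8 → Carrier = T75 ✓
Two rows agree on {WeightKg, Container} but differ on Carrier, so {WeightKg, Container} -> Carrier does not hold.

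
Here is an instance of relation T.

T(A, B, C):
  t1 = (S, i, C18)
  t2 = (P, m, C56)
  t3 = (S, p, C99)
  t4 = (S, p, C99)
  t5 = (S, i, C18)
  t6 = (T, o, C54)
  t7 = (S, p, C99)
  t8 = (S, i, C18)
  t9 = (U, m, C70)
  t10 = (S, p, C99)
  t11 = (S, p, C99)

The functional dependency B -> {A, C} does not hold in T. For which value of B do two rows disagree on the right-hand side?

m

B=i: rows 1, 5, 8 → {A,C} = (S, C18), (S, C18), (S, C18) ✓
B=m: rows 2, 9 → {A,C} takes values {(P, C56), (U, C70)} — violation
B=p: rows 3, 4, 7, 10, 11 → {A,C} = (S, C99), (S, C99), (S, C99), (S, C99), (S, C99) ✓
B=o: row 6 → {A,C} = (T, C54) ✓
The only B value with inconsistent RHS is B=m.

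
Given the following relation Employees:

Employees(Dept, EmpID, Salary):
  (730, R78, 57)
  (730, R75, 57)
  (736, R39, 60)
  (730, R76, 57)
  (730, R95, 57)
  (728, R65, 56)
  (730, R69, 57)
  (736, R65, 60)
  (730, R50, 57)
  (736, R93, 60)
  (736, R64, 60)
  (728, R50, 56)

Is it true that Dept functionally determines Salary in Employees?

Dept=730: 6 rows → Salary = 57, 57, 57, 57, 57, 57 ✓
Dept=736: 4 rows → Salary = 60, 60, 60, 60 ✓
Dept=728: 2 rows → Salary = 56, 56 ✓
Every Dept value is associated with a single Salary value, so Dept → Salary holds.

Yes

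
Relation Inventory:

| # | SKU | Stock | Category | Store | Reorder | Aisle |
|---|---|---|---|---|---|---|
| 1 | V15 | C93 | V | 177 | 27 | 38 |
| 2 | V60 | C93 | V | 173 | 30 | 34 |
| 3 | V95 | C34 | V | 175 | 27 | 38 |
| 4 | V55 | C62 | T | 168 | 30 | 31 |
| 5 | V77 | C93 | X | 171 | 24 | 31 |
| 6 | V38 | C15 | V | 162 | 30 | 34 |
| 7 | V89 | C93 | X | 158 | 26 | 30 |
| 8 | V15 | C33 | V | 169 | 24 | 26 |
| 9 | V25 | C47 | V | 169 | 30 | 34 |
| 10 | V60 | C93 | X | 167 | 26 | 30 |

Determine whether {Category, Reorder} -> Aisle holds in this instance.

Yes

(Category=V, Reorder=27): rows 1, 3 → Aisle = 38, 38 ✓
(Category=V, Reorder=30): rows 2, 6, 9 → Aisle = 34, 34, 34 ✓
(Category=T, Reorder=30): row 4 → Aisle = 31 ✓
(Category=X, Reorder=24): row 5 → Aisle = 31 ✓
(Category=X, Reorder=26): rows 7, 10 → Aisle = 30, 30 ✓
(Category=V, Reorder=24): row 8 → Aisle = 26 ✓
Every {Category, Reorder} value is associated with a single Aisle value, so {Category, Reorder} -> Aisle holds.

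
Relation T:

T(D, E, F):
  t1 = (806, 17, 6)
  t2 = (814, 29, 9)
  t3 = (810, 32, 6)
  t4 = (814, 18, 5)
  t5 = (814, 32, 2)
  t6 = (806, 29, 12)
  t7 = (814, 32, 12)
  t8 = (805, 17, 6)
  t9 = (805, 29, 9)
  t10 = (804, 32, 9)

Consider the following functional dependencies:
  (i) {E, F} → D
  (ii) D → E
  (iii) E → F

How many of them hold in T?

(i) {E, F} → D: (E=17, F=6): rows 1, 8 → D takes values {806, 805} — violation; (E=29, F=9): rows 2, 9 → D takes values {814, 805} — violation — fails.
(ii) D → E: D=806: rows 1, 6 → E takes values {17, 29} — violation; D=814: rows 2, 4, 5, 7 → E takes values {29, 18, 32} — violation; D=805: rows 8, 9 → E takes values {17, 29} — violation — fails.
(iii) E → F: E=29: rows 2, 6, 9 → F takes values {9, 12} — violation; E=32: rows 3, 5, 7, 10 → F takes values {6, 2, 12, 9} — violation — fails.
None of the 3 dependencies hold.

0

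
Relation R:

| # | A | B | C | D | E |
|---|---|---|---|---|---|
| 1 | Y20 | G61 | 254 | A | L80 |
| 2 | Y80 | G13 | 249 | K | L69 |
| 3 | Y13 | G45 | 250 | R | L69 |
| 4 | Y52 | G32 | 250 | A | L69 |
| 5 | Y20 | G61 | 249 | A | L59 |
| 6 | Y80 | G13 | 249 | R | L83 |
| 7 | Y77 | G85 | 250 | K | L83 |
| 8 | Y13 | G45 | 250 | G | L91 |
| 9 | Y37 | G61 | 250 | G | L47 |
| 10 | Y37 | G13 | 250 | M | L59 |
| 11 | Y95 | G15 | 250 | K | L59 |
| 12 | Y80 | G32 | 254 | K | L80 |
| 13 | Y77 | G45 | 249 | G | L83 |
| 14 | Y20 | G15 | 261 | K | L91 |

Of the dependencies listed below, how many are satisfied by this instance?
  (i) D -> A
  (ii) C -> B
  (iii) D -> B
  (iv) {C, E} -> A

(i) D -> A: D=A: rows 1, 4, 5 → A takes values {Y20, Y52} — violation; D=K: rows 2, 7, 11, 12, 14 → A takes values {Y80, Y77, Y95, Y20} — violation; D=R: rows 3, 6 → A takes values {Y13, Y80} — violation; D=G: rows 8, 9, 13 → A takes values {Y13, Y37, Y77} — violation — fails.
(ii) C -> B: C=254: rows 1, 12 → B takes values {G61, G32} — violation; C=249: rows 2, 5, 6, 13 → B takes values {G13, G61, G45} — violation; C=250: rows 3, 4, 7, 8, 9, 10, 11 → B takes values {G45, G32, G85, G61, G13, G15} — violation — fails.
(iii) D -> B: D=A: rows 1, 4, 5 → B takes values {G61, G32} — violation; D=K: rows 2, 7, 11, 12, 14 → B takes values {G13, G85, G15, G32} — violation; D=R: rows 3, 6 → B takes values {G45, G13} — violation; D=G: rows 8, 9, 13 → B takes values {G45, G61} — violation — fails.
(iv) {C, E} -> A: (C=254, E=L80): rows 1, 12 → A takes values {Y20, Y80} — violation; (C=250, E=L69): rows 3, 4 → A takes values {Y13, Y52} — violation; (C=249, E=L83): rows 6, 13 → A takes values {Y80, Y77} — violation; (C=250, E=L59): rows 10, 11 → A takes values {Y37, Y95} — violation — fails.
None of the 4 dependencies hold.

0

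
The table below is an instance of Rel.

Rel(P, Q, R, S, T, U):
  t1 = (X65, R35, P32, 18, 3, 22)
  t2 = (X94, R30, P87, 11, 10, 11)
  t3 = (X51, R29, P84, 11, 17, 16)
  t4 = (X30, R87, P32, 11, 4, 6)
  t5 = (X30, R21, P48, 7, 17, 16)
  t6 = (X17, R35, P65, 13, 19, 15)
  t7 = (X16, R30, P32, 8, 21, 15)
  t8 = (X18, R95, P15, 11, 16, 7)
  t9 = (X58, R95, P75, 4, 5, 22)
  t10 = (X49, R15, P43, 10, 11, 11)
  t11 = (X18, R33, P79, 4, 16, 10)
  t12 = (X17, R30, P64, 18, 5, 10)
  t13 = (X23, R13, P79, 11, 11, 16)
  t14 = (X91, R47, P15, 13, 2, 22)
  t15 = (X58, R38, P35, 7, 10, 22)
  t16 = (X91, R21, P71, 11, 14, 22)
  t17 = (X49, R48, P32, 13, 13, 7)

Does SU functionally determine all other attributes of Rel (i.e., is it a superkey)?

No

Rows 3 and 13 have the same SU value (S=11, U=16) but are distinct tuples, so SU does not determine every attribute — not a superkey.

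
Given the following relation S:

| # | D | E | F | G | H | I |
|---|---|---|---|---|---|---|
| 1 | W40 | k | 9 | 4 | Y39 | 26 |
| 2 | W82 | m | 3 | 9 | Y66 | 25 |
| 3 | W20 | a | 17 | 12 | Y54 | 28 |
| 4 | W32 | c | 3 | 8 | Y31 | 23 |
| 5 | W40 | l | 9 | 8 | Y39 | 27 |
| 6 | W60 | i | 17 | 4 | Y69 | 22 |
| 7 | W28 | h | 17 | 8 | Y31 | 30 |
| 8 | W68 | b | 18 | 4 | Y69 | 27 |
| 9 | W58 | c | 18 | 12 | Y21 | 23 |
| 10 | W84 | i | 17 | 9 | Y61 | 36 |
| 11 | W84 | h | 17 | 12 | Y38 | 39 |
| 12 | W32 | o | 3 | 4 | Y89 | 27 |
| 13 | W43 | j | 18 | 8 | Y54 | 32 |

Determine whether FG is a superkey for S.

Rows 3 and 11 have the same FG value (F=17, G=12) but are distinct tuples, so FG does not determine every attribute — not a superkey.

No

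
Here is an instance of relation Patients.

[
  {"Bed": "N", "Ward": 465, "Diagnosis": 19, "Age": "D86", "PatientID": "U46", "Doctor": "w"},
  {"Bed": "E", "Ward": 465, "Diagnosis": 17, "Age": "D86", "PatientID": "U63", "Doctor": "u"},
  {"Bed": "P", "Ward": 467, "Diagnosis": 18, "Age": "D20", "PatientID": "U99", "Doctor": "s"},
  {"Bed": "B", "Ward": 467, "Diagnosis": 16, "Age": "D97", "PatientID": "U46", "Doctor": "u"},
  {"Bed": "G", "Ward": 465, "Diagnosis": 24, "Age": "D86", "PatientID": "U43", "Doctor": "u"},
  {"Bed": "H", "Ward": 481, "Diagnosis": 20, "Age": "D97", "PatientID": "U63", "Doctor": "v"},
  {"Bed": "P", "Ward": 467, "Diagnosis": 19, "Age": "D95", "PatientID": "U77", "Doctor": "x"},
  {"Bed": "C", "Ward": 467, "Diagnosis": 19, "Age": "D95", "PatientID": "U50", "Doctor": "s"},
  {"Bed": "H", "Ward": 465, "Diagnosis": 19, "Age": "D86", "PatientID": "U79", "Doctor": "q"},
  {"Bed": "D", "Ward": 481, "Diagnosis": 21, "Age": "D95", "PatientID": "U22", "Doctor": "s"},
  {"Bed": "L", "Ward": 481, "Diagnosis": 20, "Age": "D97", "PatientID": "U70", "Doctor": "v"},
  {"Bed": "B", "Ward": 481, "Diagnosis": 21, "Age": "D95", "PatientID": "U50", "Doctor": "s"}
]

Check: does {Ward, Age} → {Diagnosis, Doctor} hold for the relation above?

(Ward=465, Age=D86): 4 rows → {Diagnosis,Doctor} takes values {(19, w), (17, u), (24, u), (19, q)} — violation
(Ward=467, Age=D20): 1 row → {Diagnosis,Doctor} = (18, s) ✓
(Ward=467, Age=D97): 1 row → {Diagnosis,Doctor} = (16, u) ✓
(Ward=481, Age=D97): 2 rows → {Diagnosis,Doctor} = (20, v), (20, v) ✓
(Ward=467, Age=D95): 2 rows → {Diagnosis,Doctor} takes values {(19, x), (19, s)} — violation
(Ward=481, Age=D95): 2 rows → {Diagnosis,Doctor} = (21, s), (21, s) ✓
Two rows agree on {Ward, Age} but differ on {Diagnosis, Doctor}, so {Ward, Age} → {Diagnosis, Doctor} does not hold.

No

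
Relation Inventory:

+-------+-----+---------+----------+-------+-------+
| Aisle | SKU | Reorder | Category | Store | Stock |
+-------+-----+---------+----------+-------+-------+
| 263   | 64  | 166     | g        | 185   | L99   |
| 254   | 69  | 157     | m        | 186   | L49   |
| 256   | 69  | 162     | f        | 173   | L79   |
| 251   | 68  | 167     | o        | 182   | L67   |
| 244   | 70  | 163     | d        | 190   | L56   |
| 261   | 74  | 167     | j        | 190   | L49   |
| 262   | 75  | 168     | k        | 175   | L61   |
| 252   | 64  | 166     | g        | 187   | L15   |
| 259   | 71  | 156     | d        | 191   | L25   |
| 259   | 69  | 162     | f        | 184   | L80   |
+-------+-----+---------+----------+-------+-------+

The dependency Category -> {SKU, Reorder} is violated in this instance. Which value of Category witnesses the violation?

d

Category=g: 2 rows → {SKU,Reorder} = (64, 166), (64, 166) ✓
Category=m: 1 row → {SKU,Reorder} = (69, 157) ✓
Category=f: 2 rows → {SKU,Reorder} = (69, 162), (69, 162) ✓
Category=o: 1 row → {SKU,Reorder} = (68, 167) ✓
Category=d: 2 rows → {SKU,Reorder} takes values {(70, 163), (71, 156)} — violation
Category=j: 1 row → {SKU,Reorder} = (74, 167) ✓
Category=k: 1 row → {SKU,Reorder} = (75, 168) ✓
The only Category value with inconsistent RHS is Category=d.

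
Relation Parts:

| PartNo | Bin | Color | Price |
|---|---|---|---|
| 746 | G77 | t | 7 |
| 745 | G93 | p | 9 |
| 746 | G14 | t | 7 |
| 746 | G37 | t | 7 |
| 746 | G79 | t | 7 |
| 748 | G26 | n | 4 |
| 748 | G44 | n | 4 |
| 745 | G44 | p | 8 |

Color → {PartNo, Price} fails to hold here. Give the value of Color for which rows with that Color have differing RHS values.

Color=t: 4 rows → {PartNo,Price} = (746, 7), (746, 7), (746, 7), (746, 7) ✓
Color=p: 2 rows → {PartNo,Price} takes values {(745, 9), (745, 8)} — violation
Color=n: 2 rows → {PartNo,Price} = (748, 4), (748, 4) ✓
The only Color value with inconsistent RHS is Color=p.

p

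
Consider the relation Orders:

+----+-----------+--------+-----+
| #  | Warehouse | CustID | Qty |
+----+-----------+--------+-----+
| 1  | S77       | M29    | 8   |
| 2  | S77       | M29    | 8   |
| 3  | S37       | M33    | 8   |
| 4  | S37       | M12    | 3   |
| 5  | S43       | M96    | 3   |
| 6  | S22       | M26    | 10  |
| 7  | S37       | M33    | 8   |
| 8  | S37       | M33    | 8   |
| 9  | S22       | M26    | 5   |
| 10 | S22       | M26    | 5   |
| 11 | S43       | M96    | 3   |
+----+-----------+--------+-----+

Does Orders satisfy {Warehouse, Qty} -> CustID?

Yes

(Warehouse=S77, Qty=8): rows 1, 2 → CustID = M29, M29 ✓
(Warehouse=S37, Qty=8): rows 3, 7, 8 → CustID = M33, M33, M33 ✓
(Warehouse=S37, Qty=3): row 4 → CustID = M12 ✓
(Warehouse=S43, Qty=3): rows 5, 11 → CustID = M96, M96 ✓
(Warehouse=S22, Qty=10): row 6 → CustID = M26 ✓
(Warehouse=S22, Qty=5): rows 9, 10 → CustID = M26, M26 ✓
Every {Warehouse, Qty} value is associated with a single CustID value, so {Warehouse, Qty} -> CustID holds.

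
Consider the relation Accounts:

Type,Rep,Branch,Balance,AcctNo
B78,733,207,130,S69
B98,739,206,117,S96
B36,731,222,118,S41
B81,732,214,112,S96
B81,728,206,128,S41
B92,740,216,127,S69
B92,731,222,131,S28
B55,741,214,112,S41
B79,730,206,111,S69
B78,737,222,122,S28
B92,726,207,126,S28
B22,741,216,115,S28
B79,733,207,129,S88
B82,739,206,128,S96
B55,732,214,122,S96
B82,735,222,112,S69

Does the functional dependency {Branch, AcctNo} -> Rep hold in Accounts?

No

(Branch=207, AcctNo=S69): 1 row → Rep = 733 ✓
(Branch=206, AcctNo=S96): 2 rows → Rep = 739, 739 ✓
(Branch=222, AcctNo=S41): 1 row → Rep = 731 ✓
(Branch=214, AcctNo=S96): 2 rows → Rep = 732, 732 ✓
(Branch=206, AcctNo=S41): 1 row → Rep = 728 ✓
(Branch=216, AcctNo=S69): 1 row → Rep = 740 ✓
(Branch=222, AcctNo=S28): 2 rows → Rep takes values {731, 737} — violation
(Branch=214, AcctNo=S41): 1 row → Rep = 741 ✓
(Branch=206, AcctNo=S69): 1 row → Rep = 730 ✓
(Branch=207, AcctNo=S28): 1 row → Rep = 726 ✓
(Branch=216, AcctNo=S28): 1 row → Rep = 741 ✓
(Branch=207, AcctNo=S88): 1 row → Rep = 733 ✓
(Branch=222, AcctNo=S69): 1 row → Rep = 735 ✓
Two rows agree on {Branch, AcctNo} but differ on Rep, so {Branch, AcctNo} -> Rep does not hold.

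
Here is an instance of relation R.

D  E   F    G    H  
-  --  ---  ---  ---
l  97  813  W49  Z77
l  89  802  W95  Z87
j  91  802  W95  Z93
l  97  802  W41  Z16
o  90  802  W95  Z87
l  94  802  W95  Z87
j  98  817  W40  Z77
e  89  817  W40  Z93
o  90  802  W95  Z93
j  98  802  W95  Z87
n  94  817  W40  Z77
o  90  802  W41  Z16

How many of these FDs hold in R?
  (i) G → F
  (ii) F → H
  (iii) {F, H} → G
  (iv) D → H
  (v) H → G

2

(i) G → F: every LHS value maps to a single RHS value — holds.
(ii) F → H: F=802: 8 rows → H takes values {Z87, Z93, Z16} — violation; F=817: 3 rows → H takes values {Z77, Z93} — violation — fails.
(iii) {F, H} → G: every LHS value maps to a single RHS value — holds.
(iv) D → H: D=l: 4 rows → H takes values {Z77, Z87, Z16} — violation; D=j: 3 rows → H takes values {Z93, Z77, Z87} — violation; D=o: 3 rows → H takes values {Z87, Z93, Z16} — violation — fails.
(v) H → G: H=Z77: 3 rows → G takes values {W49, W40} — violation; H=Z93: 3 rows → G takes values {W95, W40} — violation — fails.
2 of the 5 dependencies hold.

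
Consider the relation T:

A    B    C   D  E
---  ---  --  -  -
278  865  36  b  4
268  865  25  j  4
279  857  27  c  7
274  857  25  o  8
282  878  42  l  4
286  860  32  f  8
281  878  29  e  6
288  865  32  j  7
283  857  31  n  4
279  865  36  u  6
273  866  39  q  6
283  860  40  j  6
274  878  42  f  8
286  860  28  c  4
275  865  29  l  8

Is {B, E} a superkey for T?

No

Two distinct rows share (B=865, E=4), so {B, E} does not determine every attribute — not a superkey.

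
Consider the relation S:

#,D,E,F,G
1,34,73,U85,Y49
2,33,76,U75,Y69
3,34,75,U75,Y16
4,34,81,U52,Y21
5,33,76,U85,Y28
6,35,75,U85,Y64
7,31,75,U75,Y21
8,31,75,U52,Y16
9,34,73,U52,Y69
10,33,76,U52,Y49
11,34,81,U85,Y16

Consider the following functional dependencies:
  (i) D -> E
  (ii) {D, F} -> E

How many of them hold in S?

(i) D -> E: D=34: rows 1, 3, 4, 9, 11 → E takes values {73, 75, 81} — violation — fails.
(ii) {D, F} -> E: (D=34, F=U85): rows 1, 11 → E takes values {73, 81} — violation; (D=34, F=U52): rows 4, 9 → E takes values {81, 73} — violation — fails.
None of the 2 dependencies hold.

0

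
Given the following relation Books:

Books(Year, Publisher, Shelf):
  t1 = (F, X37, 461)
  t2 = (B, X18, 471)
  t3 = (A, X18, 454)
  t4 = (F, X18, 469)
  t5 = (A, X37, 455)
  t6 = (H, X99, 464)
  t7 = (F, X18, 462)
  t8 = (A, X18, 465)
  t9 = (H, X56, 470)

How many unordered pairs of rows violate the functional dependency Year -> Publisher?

5

Year=F: violating pairs (1,4), (1,7) — 2 pairs.
Year=A: violating pairs (3,5), (5,8) — 2 pairs.
Year=H: violating pairs (6,9) — 1 pair.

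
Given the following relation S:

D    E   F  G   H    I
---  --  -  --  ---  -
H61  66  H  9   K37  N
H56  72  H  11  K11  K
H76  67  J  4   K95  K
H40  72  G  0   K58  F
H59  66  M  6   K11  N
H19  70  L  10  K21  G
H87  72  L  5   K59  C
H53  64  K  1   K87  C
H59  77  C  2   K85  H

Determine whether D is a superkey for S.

No

Two distinct rows share D=H59, so D does not determine every attribute — not a superkey.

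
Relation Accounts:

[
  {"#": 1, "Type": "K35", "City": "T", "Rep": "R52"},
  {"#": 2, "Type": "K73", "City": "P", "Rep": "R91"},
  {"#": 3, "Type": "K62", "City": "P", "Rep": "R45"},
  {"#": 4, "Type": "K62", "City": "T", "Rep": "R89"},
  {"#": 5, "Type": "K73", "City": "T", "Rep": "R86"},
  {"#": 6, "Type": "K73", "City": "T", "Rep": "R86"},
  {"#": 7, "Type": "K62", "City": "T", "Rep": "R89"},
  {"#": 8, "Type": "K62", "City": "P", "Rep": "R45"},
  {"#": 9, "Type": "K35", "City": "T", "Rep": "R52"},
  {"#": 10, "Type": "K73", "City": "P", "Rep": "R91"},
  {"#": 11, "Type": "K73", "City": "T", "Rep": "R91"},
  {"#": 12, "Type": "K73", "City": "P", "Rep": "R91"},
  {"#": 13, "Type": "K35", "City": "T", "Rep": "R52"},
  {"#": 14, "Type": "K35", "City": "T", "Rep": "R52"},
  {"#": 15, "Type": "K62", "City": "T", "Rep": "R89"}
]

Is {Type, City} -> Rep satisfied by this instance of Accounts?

No

(Type=K35, City=T): rows 1, 9, 13, 14 → Rep = R52, R52, R52, R52 ✓
(Type=K73, City=P): rows 2, 10, 12 → Rep = R91, R91, R91 ✓
(Type=K62, City=P): rows 3, 8 → Rep = R45, R45 ✓
(Type=K62, City=T): rows 4, 7, 15 → Rep = R89, R89, R89 ✓
(Type=K73, City=T): rows 5, 6, 11 → Rep takes values {R86, R91} — violation
Two rows agree on {Type, City} but differ on Rep, so {Type, City} -> Rep does not hold.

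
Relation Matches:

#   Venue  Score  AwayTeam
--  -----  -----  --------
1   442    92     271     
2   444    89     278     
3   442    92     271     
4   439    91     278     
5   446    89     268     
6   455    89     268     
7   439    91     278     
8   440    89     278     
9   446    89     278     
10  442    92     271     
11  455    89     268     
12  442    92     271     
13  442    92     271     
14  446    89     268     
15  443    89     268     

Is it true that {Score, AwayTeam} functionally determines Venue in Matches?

(Score=92, AwayTeam=271): rows 1, 3, 10, 12, 13 → Venue = 442, 442, 442, 442, 442 ✓
(Score=89, AwayTeam=278): rows 2, 8, 9 → Venue takes values {444, 440, 446} — violation
(Score=91, AwayTeam=278): rows 4, 7 → Venue = 439, 439 ✓
(Score=89, AwayTeam=268): rows 5, 6, 11, 14, 15 → Venue takes values {446, 455, 443} — violation
Two rows agree on {Score, AwayTeam} but differ on Venue, so {Score, AwayTeam} -> Venue does not hold.

No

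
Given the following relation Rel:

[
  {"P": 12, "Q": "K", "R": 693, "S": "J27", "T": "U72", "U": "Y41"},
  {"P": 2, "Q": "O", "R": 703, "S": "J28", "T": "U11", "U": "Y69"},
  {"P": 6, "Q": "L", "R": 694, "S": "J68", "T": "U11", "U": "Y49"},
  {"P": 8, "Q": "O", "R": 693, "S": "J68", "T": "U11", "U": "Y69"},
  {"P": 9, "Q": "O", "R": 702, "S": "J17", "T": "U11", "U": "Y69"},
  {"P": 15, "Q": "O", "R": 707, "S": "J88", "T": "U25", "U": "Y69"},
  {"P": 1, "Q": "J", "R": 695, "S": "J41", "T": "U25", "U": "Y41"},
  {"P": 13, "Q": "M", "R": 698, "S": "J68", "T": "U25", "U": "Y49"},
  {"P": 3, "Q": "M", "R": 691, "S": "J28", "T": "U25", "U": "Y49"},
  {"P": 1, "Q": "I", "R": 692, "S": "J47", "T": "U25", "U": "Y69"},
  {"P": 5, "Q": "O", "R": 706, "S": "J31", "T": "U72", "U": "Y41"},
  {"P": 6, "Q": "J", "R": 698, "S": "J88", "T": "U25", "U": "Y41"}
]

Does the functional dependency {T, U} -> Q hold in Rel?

No

(T=U72, U=Y41): 2 rows → Q takes values {K, O} — violation
(T=U11, U=Y69): 3 rows → Q = O, O, O ✓
(T=U11, U=Y49): 1 row → Q = L ✓
(T=U25, U=Y69): 2 rows → Q takes values {O, I} — violation
(T=U25, U=Y41): 2 rows → Q = J, J ✓
(T=U25, U=Y49): 2 rows → Q = M, M ✓
Two rows agree on {T, U} but differ on Q, so {T, U} -> Q does not hold.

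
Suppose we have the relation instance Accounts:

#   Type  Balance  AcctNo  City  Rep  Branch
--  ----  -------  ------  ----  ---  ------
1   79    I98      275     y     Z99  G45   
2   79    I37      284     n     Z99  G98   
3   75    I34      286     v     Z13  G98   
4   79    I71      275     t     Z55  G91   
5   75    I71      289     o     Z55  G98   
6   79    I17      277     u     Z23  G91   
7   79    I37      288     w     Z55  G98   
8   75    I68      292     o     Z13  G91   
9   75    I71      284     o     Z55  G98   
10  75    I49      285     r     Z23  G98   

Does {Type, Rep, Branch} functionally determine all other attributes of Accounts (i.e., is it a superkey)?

Rows 5 and 9 have the same {Type, Rep, Branch} value (Type=75, Rep=Z55, Branch=G98) but are distinct tuples, so {Type, Rep, Branch} does not determine every attribute — not a superkey.

No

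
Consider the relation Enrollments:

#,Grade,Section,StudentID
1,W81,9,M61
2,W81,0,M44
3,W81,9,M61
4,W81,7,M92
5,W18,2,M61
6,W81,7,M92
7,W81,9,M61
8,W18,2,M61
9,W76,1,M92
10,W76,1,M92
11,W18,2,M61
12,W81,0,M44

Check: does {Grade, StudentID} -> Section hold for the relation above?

Yes

(Grade=W81, StudentID=M61): rows 1, 3, 7 → Section = 9, 9, 9 ✓
(Grade=W81, StudentID=M44): rows 2, 12 → Section = 0, 0 ✓
(Grade=W81, StudentID=M92): rows 4, 6 → Section = 7, 7 ✓
(Grade=W18, StudentID=M61): rows 5, 8, 11 → Section = 2, 2, 2 ✓
(Grade=W76, StudentID=M92): rows 9, 10 → Section = 1, 1 ✓
Every {Grade, StudentID} value is associated with a single Section value, so {Grade, StudentID} -> Section holds.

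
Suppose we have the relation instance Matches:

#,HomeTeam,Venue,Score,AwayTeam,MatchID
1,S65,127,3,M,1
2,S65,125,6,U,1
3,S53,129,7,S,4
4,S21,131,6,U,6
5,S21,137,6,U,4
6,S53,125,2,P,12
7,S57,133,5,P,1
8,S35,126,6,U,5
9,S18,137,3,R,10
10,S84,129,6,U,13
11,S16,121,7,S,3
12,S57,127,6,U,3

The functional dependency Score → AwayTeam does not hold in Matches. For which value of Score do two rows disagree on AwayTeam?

Score=3: rows 1, 9 → AwayTeam takes values {M, R} — violation
Score=6: rows 2, 4, 5, 8, 10, 12 → AwayTeam = U, U, U, U, U, U ✓
Score=7: rows 3, 11 → AwayTeam = S, S ✓
Score=2: row 6 → AwayTeam = P ✓
Score=5: row 7 → AwayTeam = P ✓
The only Score value with inconsistent AwayTeam is Score=3.

3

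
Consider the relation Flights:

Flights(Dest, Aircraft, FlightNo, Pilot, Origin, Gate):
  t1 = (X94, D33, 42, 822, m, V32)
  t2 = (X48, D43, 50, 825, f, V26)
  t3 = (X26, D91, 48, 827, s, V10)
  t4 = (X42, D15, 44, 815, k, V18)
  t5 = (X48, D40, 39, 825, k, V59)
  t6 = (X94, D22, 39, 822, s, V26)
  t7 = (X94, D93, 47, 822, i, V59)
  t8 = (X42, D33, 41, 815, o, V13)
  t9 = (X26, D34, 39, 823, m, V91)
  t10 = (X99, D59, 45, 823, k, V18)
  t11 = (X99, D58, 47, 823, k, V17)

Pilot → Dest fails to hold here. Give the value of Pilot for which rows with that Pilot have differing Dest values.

Pilot=822: rows 1, 6, 7 → Dest = X94, X94, X94 ✓
Pilot=825: rows 2, 5 → Dest = X48, X48 ✓
Pilot=827: row 3 → Dest = X26 ✓
Pilot=815: rows 4, 8 → Dest = X42, X42 ✓
Pilot=823: rows 9, 10, 11 → Dest takes values {X26, X99} — violation
The only Pilot value with inconsistent Dest is Pilot=823.

823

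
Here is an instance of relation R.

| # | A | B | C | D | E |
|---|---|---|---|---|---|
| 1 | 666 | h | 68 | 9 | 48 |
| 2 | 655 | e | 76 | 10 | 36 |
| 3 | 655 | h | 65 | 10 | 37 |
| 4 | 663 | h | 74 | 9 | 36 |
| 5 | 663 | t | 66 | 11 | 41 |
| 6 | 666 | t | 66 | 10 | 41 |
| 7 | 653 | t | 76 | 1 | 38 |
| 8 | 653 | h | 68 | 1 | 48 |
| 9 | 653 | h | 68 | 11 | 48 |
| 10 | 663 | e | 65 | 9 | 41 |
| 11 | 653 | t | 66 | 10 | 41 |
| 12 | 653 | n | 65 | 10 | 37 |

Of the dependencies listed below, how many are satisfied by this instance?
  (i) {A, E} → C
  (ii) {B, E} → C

(i) {A, E} → C: (A=663, E=41): rows 5, 10 → C takes values {66, 65} — violation — fails.
(ii) {B, E} → C: every LHS value maps to a single RHS value — holds.
1 of the 2 dependencies holds.

1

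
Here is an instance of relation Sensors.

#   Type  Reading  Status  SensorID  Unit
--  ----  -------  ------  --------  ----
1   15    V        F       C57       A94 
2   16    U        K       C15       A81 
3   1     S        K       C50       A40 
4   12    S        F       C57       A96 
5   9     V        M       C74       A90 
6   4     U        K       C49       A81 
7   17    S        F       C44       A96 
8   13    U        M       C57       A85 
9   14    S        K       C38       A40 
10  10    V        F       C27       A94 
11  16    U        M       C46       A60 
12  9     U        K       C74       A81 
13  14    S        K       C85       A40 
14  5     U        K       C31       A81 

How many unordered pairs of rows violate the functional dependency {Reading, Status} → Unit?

(Reading=V, Status=F): all 2 rows agree on Unit — 0 pairs.
(Reading=U, Status=K): all 4 rows agree on Unit — 0 pairs.
(Reading=S, Status=K): all 3 rows agree on Unit — 0 pairs.
(Reading=S, Status=F): all 2 rows agree on Unit — 0 pairs.
(Reading=U, Status=M): violating pairs (8,11) — 1 pair.

1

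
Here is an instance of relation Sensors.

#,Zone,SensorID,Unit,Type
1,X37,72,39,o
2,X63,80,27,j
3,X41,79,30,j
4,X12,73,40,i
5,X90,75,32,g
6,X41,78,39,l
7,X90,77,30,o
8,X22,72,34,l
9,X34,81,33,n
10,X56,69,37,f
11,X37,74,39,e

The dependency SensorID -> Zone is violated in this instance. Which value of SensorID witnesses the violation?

72

SensorID=72: rows 1, 8 → Zone takes values {X37, X22} — violation
SensorID=80: row 2 → Zone = X63 ✓
SensorID=79: row 3 → Zone = X41 ✓
SensorID=73: row 4 → Zone = X12 ✓
SensorID=75: row 5 → Zone = X90 ✓
SensorID=78: row 6 → Zone = X41 ✓
SensorID=77: row 7 → Zone = X90 ✓
SensorID=81: row 9 → Zone = X34 ✓
SensorID=69: row 10 → Zone = X56 ✓
SensorID=74: row 11 → Zone = X37 ✓
The only SensorID value with inconsistent Zone is SensorID=72.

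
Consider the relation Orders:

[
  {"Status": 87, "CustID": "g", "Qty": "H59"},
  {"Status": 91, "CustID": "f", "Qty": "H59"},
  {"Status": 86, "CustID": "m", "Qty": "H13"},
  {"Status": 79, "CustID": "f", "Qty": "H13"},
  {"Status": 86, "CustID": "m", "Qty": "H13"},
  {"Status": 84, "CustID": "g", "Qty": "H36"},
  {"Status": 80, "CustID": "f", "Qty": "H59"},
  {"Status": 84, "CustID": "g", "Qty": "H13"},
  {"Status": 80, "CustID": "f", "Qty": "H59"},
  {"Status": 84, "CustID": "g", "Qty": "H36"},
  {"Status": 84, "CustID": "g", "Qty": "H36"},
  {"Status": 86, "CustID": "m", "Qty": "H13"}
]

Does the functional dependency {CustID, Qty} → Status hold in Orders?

(CustID=g, Qty=H59): 1 row → Status = 87 ✓
(CustID=f, Qty=H59): 3 rows → Status takes values {91, 80} — violation
(CustID=m, Qty=H13): 3 rows → Status = 86, 86, 86 ✓
(CustID=f, Qty=H13): 1 row → Status = 79 ✓
(CustID=g, Qty=H36): 3 rows → Status = 84, 84, 84 ✓
(CustID=g, Qty=H13): 1 row → Status = 84 ✓
Two rows agree on {CustID, Qty} but differ on Status, so {CustID, Qty} → Status does not hold.

No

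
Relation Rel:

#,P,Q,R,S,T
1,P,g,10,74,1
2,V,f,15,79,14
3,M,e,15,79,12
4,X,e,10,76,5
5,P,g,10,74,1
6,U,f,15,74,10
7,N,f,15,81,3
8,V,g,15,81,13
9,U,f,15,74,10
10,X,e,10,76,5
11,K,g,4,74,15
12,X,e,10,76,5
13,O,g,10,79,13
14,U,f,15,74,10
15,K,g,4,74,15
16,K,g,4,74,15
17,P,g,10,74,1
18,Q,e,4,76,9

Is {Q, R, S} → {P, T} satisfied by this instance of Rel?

(Q=g, R=10, S=74): rows 1, 5, 17 → {P,T} = (P, 1), (P, 1), (P, 1) ✓
(Q=f, R=15, S=79): row 2 → {P,T} = (V, 14) ✓
(Q=e, R=15, S=79): row 3 → {P,T} = (M, 12) ✓
(Q=e, R=10, S=76): rows 4, 10, 12 → {P,T} = (X, 5), (X, 5), (X, 5) ✓
(Q=f, R=15, S=74): rows 6, 9, 14 → {P,T} = (U, 10), (U, 10), (U, 10) ✓
(Q=f, R=15, S=81): row 7 → {P,T} = (N, 3) ✓
(Q=g, R=15, S=81): row 8 → {P,T} = (V, 13) ✓
(Q=g, R=4, S=74): rows 11, 15, 16 → {P,T} = (K, 15), (K, 15), (K, 15) ✓
(Q=g, R=10, S=79): row 13 → {P,T} = (O, 13) ✓
(Q=e, R=4, S=76): row 18 → {P,T} = (Q, 9) ✓
Every {Q, R, S} value is associated with a single {P, T} value, so {Q, R, S} → {P, T} holds.

Yes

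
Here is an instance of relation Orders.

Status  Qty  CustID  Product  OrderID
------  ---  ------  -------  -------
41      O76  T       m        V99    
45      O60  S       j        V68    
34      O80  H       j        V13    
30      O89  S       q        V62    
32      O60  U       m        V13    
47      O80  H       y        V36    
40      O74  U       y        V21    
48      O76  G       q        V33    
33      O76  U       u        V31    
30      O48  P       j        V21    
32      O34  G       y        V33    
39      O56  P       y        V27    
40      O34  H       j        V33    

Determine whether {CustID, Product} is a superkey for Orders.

Two distinct rows share (CustID=H, Product=j), so {CustID, Product} does not determine every attribute — not a superkey.

No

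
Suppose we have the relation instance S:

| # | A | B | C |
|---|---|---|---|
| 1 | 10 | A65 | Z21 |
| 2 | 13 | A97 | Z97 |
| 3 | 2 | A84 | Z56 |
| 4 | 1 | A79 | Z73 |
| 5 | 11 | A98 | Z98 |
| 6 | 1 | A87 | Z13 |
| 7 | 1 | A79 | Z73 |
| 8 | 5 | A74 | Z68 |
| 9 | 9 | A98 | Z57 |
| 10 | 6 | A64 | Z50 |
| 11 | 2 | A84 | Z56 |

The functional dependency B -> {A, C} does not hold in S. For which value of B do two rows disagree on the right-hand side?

A98

B=A65: row 1 → {A,C} = (10, Z21) ✓
B=A97: row 2 → {A,C} = (13, Z97) ✓
B=A84: rows 3, 11 → {A,C} = (2, Z56), (2, Z56) ✓
B=A79: rows 4, 7 → {A,C} = (1, Z73), (1, Z73) ✓
B=A98: rows 5, 9 → {A,C} takes values {(11, Z98), (9, Z57)} — violation
B=A87: row 6 → {A,C} = (1, Z13) ✓
B=A74: row 8 → {A,C} = (5, Z68) ✓
B=A64: row 10 → {A,C} = (6, Z50) ✓
The only B value with inconsistent RHS is B=A98.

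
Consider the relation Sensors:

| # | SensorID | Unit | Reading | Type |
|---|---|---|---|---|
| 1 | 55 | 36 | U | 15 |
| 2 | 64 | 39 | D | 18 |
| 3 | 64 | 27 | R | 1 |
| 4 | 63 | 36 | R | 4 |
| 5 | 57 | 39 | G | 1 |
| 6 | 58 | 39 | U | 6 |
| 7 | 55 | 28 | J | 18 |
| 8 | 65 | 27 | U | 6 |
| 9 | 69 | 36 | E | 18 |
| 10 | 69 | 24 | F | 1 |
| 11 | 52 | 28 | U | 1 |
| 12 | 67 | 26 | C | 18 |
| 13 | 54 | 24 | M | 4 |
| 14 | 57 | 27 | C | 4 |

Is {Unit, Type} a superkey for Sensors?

Yes

All 14 rows have distinct {Unit, Type} values, so {Unit, Type} → (all attributes) holds and {Unit, Type} is a superkey.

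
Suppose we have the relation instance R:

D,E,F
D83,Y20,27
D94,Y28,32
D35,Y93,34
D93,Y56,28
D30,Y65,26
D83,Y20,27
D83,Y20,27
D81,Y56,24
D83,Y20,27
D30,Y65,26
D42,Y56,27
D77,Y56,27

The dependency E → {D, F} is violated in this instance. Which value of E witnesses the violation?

E=Y20: 4 rows → {D,F} = (D83, 27), (D83, 27), (D83, 27), (D83, 27) ✓
E=Y28: 1 row → {D,F} = (D94, 32) ✓
E=Y93: 1 row → {D,F} = (D35, 34) ✓
E=Y56: 4 rows → {D,F} takes values {(D93, 28), (D81, 24), (D42, 27), (D77, 27)} — violation
E=Y65: 2 rows → {D,F} = (D30, 26), (D30, 26) ✓
The only E value with inconsistent RHS is E=Y56.

Y56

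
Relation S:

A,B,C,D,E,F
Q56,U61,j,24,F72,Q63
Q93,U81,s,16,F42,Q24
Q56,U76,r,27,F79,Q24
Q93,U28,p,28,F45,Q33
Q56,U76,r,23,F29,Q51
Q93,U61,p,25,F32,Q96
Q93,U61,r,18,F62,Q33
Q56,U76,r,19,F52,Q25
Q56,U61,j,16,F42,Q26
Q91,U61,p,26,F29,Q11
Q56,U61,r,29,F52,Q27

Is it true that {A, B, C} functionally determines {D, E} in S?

No

(A=Q56, B=U61, C=j): 2 rows → {D,E} takes values {(24, F72), (16, F42)} — violation
(A=Q93, B=U81, C=s): 1 row → {D,E} = (16, F42) ✓
(A=Q56, B=U76, C=r): 3 rows → {D,E} takes values {(27, F79), (23, F29), (19, F52)} — violation
(A=Q93, B=U28, C=p): 1 row → {D,E} = (28, F45) ✓
(A=Q93, B=U61, C=p): 1 row → {D,E} = (25, F32) ✓
(A=Q93, B=U61, C=r): 1 row → {D,E} = (18, F62) ✓
(A=Q91, B=U61, C=p): 1 row → {D,E} = (26, F29) ✓
(A=Q56, B=U61, C=r): 1 row → {D,E} = (29, F52) ✓
Two rows agree on {A, B, C} but differ on {D, E}, so {A, B, C} → {D, E} does not hold.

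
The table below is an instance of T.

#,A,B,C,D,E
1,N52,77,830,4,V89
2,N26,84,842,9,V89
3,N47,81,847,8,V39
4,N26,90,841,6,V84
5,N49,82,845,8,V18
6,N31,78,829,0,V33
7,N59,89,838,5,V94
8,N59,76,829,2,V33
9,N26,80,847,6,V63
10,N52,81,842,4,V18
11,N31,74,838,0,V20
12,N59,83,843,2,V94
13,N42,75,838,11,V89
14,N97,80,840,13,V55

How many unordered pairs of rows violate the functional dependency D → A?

D=4: all 2 rows agree on A — 0 pairs.
D=8: violating pairs (3,5) — 1 pair.
D=6: all 2 rows agree on A — 0 pairs.
D=0: all 2 rows agree on A — 0 pairs.
D=2: all 2 rows agree on A — 0 pairs.

1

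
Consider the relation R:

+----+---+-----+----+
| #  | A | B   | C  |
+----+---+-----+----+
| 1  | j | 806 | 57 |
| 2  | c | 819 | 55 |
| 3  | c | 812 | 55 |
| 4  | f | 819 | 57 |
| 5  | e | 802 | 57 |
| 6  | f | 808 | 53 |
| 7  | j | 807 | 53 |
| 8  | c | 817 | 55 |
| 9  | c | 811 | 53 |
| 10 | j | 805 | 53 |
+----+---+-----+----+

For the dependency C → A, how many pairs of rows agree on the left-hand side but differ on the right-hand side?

8

C=57: violating pairs (1,4), (1,5), (4,5) — 3 pairs.
C=55: all 3 rows agree on A — 0 pairs.
C=53: violating pairs (6,7), (6,9), (6,10), (7,9), (9,10) — 5 pairs.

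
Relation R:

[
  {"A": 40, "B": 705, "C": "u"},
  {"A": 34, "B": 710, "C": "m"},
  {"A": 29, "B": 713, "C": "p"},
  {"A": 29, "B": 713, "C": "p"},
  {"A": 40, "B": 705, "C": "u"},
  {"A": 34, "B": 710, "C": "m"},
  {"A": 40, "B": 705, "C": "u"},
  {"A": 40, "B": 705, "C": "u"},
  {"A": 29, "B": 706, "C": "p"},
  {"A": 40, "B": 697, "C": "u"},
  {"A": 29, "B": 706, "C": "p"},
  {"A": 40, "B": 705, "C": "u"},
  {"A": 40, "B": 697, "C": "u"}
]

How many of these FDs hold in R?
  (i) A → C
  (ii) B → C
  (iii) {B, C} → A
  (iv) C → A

(i) A → C: every LHS value maps to a single RHS value — holds.
(ii) B → C: every LHS value maps to a single RHS value — holds.
(iii) {B, C} → A: every LHS value maps to a single RHS value — holds.
(iv) C → A: every LHS value maps to a single RHS value — holds.
4 of the 4 dependencies hold.

4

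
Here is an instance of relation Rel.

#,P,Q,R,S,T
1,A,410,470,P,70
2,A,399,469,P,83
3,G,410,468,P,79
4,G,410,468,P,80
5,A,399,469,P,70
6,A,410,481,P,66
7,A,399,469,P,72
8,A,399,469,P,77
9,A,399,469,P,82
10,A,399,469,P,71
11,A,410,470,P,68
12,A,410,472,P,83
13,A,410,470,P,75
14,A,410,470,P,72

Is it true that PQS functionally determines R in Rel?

(P=A, Q=410, S=P): rows 1, 6, 11, 12, 13, 14 → R takes values {470, 481, 472} — violation
(P=A, Q=399, S=P): rows 2, 5, 7, 8, 9, 10 → R = 469, 469, 469, 469, 469, 469 ✓
(P=G, Q=410, S=P): rows 3, 4 → R = 468, 468 ✓
Two rows agree on PQS but differ on R, so PQS -> R does not hold.

No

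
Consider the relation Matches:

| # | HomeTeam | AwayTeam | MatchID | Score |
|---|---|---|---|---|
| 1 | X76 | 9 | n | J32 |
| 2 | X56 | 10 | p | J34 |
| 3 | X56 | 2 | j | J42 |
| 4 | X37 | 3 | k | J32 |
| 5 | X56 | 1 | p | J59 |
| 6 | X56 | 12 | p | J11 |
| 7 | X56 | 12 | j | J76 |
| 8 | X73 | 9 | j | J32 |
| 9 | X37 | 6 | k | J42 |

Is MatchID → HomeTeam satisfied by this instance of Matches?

No

MatchID=n: row 1 → HomeTeam = X76 ✓
MatchID=p: rows 2, 5, 6 → HomeTeam = X56, X56, X56 ✓
MatchID=j: rows 3, 7, 8 → HomeTeam takes values {X56, X73} — violation
MatchID=k: rows 4, 9 → HomeTeam = X37, X37 ✓
Two rows agree on MatchID but differ on HomeTeam, so MatchID → HomeTeam does not hold.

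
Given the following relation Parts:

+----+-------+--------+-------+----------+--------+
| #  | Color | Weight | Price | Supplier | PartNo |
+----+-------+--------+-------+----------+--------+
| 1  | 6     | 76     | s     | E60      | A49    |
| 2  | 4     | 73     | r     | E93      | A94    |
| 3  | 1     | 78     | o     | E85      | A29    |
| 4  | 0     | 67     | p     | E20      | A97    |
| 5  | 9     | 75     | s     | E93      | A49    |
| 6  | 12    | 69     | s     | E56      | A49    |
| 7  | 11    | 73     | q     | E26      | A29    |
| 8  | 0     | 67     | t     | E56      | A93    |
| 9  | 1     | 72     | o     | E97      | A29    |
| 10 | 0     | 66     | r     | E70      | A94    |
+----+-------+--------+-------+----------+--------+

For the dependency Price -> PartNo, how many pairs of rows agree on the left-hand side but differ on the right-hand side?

0

Price=s: all 3 rows agree on PartNo — 0 pairs.
Price=r: all 2 rows agree on PartNo — 0 pairs.
Price=o: all 2 rows agree on PartNo — 0 pairs.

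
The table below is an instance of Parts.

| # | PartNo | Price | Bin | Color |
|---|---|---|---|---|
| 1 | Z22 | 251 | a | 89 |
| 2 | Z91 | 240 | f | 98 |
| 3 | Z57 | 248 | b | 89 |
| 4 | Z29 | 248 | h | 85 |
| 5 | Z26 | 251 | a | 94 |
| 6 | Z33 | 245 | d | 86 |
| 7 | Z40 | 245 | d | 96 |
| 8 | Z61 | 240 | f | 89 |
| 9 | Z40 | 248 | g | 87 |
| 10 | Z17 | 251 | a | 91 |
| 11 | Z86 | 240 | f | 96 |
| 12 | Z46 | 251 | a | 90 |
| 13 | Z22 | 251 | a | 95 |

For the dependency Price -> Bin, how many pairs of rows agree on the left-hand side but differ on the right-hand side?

Price=251: all 5 rows agree on Bin — 0 pairs.
Price=240: all 3 rows agree on Bin — 0 pairs.
Price=248: violating pairs (3,4), (3,9), (4,9) — 3 pairs.
Price=245: all 2 rows agree on Bin — 0 pairs.

3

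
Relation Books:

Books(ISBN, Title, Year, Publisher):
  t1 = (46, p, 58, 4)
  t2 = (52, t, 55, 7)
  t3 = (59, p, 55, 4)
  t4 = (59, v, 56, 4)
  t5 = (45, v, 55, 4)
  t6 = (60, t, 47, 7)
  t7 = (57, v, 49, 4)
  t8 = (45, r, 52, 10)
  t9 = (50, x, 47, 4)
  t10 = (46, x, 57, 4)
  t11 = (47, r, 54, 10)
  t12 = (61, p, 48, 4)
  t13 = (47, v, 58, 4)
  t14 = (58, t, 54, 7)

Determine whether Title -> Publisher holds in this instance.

Title=p: rows 1, 3, 12 → Publisher = 4, 4, 4 ✓
Title=t: rows 2, 6, 14 → Publisher = 7, 7, 7 ✓
Title=v: rows 4, 5, 7, 13 → Publisher = 4, 4, 4, 4 ✓
Title=r: rows 8, 11 → Publisher = 10, 10 ✓
Title=x: rows 9, 10 → Publisher = 4, 4 ✓
Every Title value is associated with a single Publisher value, so Title -> Publisher holds.

Yes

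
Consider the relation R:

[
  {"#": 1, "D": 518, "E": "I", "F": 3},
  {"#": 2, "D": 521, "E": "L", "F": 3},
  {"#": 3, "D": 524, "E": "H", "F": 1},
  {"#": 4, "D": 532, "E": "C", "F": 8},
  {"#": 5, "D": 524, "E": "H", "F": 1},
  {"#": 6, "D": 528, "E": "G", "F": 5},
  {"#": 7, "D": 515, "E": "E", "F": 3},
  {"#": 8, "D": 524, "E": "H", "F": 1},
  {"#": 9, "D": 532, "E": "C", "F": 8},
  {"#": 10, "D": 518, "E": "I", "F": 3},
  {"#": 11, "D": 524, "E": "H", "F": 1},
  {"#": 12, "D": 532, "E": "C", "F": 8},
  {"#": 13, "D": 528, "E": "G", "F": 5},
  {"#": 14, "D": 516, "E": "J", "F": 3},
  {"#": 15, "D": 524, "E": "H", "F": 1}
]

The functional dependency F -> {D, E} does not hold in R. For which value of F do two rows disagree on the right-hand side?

F=3: rows 1, 2, 7, 10, 14 → {D,E} takes values {(518, I), (521, L), (515, E), (516, J)} — violation
F=1: rows 3, 5, 8, 11, 15 → {D,E} = (524, H), (524, H), (524, H), (524, H), (524, H) ✓
F=8: rows 4, 9, 12 → {D,E} = (532, C), (532, C), (532, C) ✓
F=5: rows 6, 13 → {D,E} = (528, G), (528, G) ✓
The only F value with inconsistent RHS is F=3.

3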